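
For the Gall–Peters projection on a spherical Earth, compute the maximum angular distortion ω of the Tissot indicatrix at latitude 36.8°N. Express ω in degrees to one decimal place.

14.2°

The Gall–Peters projection is cylindrical equal-area with φ₀ = 45°. Cylindrical equal-area (φ₀ = 45°): h = cos φ / cos 45° along meridians, k = cos 45° / cos φ along parallels; h·k = 1.
At 36.8°: h = 1.132, k = 0.8831; principal scales a = 1.132, b = 0.8831.
sin(ω/2) = (a − b)/(a + b) = 0.2493/2.015 = 0.1237, so ω = 2 arcsin(0.1237) ≈ 14.2°.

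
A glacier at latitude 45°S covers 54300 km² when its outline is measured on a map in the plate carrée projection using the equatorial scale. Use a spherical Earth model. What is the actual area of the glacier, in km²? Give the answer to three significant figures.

In the plate carrée (x = Rλ, y = Rφ), meridians are true-scale (h = 1) and parallels are stretched by k = sec φ.
Areal scale = h·k = 1 × sec φ; at 45°, h = 1.000, k = 1.414, so h·k = 1.414.
True area = apparent / (areal scale) = 54300 / 1.414 ≈ 38400 km².

38400 km²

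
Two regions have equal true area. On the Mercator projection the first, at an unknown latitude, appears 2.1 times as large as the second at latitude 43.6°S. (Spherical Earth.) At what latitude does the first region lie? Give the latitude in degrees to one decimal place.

60.0°

Mercator areal scale is sec²φ, so apparent-area ratio = sec²φ₁ / sec²φ₂ = cos²φ₂ / cos²φ₁.
cos²φ₂ / cos²φ₁ = 2.1  ⇒  cos φ₁ = cos 43.6° / √2.1 = 0.7242/1.449 = 0.4997.
φ₁ = arccos(0.4997) ≈ 60.0°.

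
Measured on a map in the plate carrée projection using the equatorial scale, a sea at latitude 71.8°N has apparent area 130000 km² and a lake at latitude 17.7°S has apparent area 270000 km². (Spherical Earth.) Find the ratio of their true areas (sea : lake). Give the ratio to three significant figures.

Plate carrée has h = 1 and k = sec φ, giving areal scale sec φ; true area = (apparent area) · cos φ.
True area of sea: 130000 × cos(71.8°) = 130000 × 0.3123 = 40600 km².
True area of lake: 270000 × cos(17.7°) = 270000 × 0.9527 = 257200 km².
Ratio = 40600 / 257200 ≈ 0.158.

0.158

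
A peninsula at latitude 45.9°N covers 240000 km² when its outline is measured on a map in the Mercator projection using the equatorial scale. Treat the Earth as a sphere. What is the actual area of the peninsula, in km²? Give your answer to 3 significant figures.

For Mercator, h = k = sec φ (a conformal cylindrical projection has a single point scale, 1/cos φ).
Areal scale = k² = sec²φ = 1/cos²(45.9°) = 1/0.6959² = 2.065.
True area = apparent / (areal scale) = 240000 / 2.065 ≈ 116000 km².

116000 km²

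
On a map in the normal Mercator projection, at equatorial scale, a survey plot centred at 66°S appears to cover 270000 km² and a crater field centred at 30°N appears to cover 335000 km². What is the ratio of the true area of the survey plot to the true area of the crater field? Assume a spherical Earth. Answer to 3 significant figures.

0.178

Since Mercator area scale is 1/cos²φ, the true area equals the apparent area multiplied by cos²φ.
True area of survey plot: 270000 × cos²(66°) = 270000 × 0.1654 = 44670 km².
True area of crater field: 335000 × cos²(30°) = 335000 × 0.7500 = 251200 km².
Ratio = 44670 / 251200 ≈ 0.178.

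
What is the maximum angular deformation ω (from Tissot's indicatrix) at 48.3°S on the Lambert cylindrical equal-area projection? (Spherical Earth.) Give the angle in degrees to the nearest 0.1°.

45.5°

The Lambert cylindrical equal-area projection is the cylindrical equal-area projection with its standard parallel at the equator (φ₀ = 0). A cylindrical equal-area projection with standard parallel φ₀ has meridian scale h = cos φ / cos φ₀ and parallel scale k = cos φ₀ / cos φ (so areas are preserved, h·k = 1).
At 48.3°: h = 0.6652, k = 1.503; principal scales a = 1.503, b = 0.6652.
sin(ω/2) = (a − b)/(a + b) = 0.8380/2.168 = 0.3865, so ω = 2 arcsin(0.3865) ≈ 45.5°.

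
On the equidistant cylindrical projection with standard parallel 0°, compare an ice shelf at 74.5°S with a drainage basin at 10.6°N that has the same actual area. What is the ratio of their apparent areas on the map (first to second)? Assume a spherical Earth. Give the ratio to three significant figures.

3.68

For the equirectangular projection with φ₀ = 0 (plate carrée), h = 1 along meridians and k = sec φ along parallels.
Areal scale at 74.5°: h·k = 1.000 × 3.742 = 3.742.
Areal scale at 10.6°: h·k = 1.000 × 1.017 = 1.017.
Ratio = 3.742/1.017 ≈ 3.68.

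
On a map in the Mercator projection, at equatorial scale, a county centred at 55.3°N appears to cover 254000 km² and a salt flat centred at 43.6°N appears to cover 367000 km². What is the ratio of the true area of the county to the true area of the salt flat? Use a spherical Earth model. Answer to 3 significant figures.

0.428

Since Mercator area scale is 1/cos²φ, the true area equals the apparent area multiplied by cos²φ.
True area of county: 254000 × cos²(55.3°) = 254000 × 0.3241 = 82320 km².
True area of salt flat: 367000 × cos²(43.6°) = 367000 × 0.5244 = 192500 km².
Ratio = 82320 / 192500 ≈ 0.428.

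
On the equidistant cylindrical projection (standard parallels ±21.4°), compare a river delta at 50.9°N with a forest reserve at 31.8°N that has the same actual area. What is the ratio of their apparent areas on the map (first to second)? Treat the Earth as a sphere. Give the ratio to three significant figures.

With standard parallel φ₀ = 21.4°, the equirectangular projection gives x = Rλ cos φ₀, y = Rφ, so h = 1 and k = cos 21.4° / cos φ.
Areal scale at 50.9°: h·k = 1.000 × 1.476 = 1.476.
Areal scale at 31.8°: h·k = 1.000 × 1.095 = 1.095.
Ratio = 1.476/1.095 ≈ 1.35.

1.35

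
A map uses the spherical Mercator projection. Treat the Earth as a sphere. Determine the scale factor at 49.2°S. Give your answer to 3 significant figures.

For Mercator, h = k = sec φ (a conformal cylindrical projection has a single point scale, 1/cos φ).
k = 1/cos 49.2° = 1/0.6534 = 1.530.

1.53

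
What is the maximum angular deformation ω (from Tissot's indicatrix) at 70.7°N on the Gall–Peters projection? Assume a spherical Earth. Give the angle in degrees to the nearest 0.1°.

The Gall–Peters projection is cylindrical equal-area with φ₀ = 45°. Cylindrical equal-area (φ₀ = 45°): h = cos φ / cos 45° along meridians, k = cos 45° / cos φ along parallels; h·k = 1.
At 70.7°: h = 0.4674, k = 2.139; principal scales a = 2.139, b = 0.4674.
sin(ω/2) = (a − b)/(a + b) = 1.672/2.607 = 0.6414, so ω = 2 arcsin(0.6414) ≈ 79.8°.

79.8°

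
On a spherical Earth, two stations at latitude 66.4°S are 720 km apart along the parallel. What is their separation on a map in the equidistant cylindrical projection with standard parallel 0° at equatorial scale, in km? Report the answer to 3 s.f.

1800 km

Plate carrée maps x = Rλ, y = Rφ. The meridian scale is h = 1 and the parallel scale is k = 1/cos φ = sec φ.
Along the parallel, k = sec 66.4° = 1/0.4003 = 2.498.
Map distance = 720 × 2.498 ≈ 1800 km.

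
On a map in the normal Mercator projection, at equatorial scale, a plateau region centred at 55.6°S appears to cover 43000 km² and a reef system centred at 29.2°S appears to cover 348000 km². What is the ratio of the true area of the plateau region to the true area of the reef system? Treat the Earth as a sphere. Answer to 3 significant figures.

On Mercator the areal scale is sec²φ, so true area = apparent × cos²φ.
True area of plateau region: 43000 × cos²(55.6°) = 43000 × 0.3192 = 13730 km².
True area of reef system: 348000 × cos²(29.2°) = 348000 × 0.7620 = 265200 km².
Ratio = 13730 / 265200 ≈ 0.0518.

0.0518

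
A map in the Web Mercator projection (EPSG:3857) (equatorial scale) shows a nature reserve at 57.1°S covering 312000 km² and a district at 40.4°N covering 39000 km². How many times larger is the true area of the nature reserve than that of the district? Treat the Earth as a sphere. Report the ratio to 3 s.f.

4.07

Mercator's areal exaggeration is sec²φ; hence true area = (apparent area) · cos²φ.
True area of nature reserve: 312000 × cos²(57.1°) = 312000 × 0.2950 = 92050 km².
True area of district: 39000 × cos²(40.4°) = 39000 × 0.5799 = 22620 km².
Ratio = 92050 / 22620 ≈ 4.07.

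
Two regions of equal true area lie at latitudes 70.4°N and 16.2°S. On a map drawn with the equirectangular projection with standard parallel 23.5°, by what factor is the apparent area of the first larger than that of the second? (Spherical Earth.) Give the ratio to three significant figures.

In the equirectangular projection with standard parallel φ₀ = 23.5° (x = Rλ cos φ₀, y = Rφ), meridians are true-scale (h = 1) and the parallel scale is k = cos φ₀ / cos φ.
Areal scale at 70.4°: h·k = 1.000 × 2.734 = 2.734.
Areal scale at 16.2°: h·k = 1.000 × 0.9550 = 0.9550.
Ratio = 2.734/0.9550 ≈ 2.86.

2.86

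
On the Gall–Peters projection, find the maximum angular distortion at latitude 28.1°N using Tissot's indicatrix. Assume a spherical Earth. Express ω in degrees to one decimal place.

25.1°

The Gall–Peters projection is cylindrical equal-area with φ₀ = 45°. For cylindrical equal-area with standard parallel φ₀, h = cos φ / cos φ₀ and k = cos φ₀ / cos φ, so h·k = 1.
At 28.1°: h = 1.248, k = 0.8016; principal scales a = 1.248, b = 0.8016.
sin(ω/2) = (a − b)/(a + b) = 0.4459/2.049 = 0.2176, so ω = 2 arcsin(0.2176) ≈ 25.1°.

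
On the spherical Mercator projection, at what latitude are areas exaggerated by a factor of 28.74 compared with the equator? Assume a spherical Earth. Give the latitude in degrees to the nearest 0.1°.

79.2°

Mercator areal scale is sec²φ.
sec²φ = 28.74  ⇒  cos²φ = 0.03479  ⇒  cos φ = 0.1865.
φ = arccos(0.1865) ≈ 79.2°.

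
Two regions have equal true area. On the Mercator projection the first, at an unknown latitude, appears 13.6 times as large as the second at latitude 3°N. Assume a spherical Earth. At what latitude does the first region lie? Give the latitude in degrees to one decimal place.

On Mercator, (apparent₁)/(apparent₂) = sec²φ₁ / sec²φ₂ when true areas are equal.
cos²φ₂ / cos²φ₁ = 13.6  ⇒  cos φ₁ = cos 3° / √13.6 = 0.9986/3.688 = 0.2708.
φ₁ = arccos(0.2708) ≈ 74.3°.

74.3°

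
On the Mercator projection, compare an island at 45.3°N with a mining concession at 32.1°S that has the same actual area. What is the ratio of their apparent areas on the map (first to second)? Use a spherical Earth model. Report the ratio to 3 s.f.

1.45

Mercator areal scale is sec²φ.
At 45.3°: sec²(45.3°) = 1/0.7034² = 2.021.
At 32.1°: sec²(32.1°) = 1/0.8471² = 1.394.
Ratio = 2.021/1.394 = cos²(32.1°)/cos²(45.3°) ≈ 1.45.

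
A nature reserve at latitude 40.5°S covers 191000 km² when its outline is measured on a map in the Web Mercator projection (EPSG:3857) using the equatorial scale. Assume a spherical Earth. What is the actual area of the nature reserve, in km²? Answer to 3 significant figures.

110000 km²

The Mercator projection is conformal; its linear scale factor is the same in every direction and equals sec φ = 1/cos φ.
Areal scale = k² = sec²φ = 1/cos²(40.5°) = 1/0.7604² = 1.729.
True area = apparent / (areal scale) = 191000 / 1.729 ≈ 110000 km².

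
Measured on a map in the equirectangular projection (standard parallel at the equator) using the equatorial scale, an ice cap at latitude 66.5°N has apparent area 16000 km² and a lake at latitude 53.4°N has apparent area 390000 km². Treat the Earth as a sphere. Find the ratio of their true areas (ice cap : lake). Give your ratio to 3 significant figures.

0.0274

Plate carrée has h = 1 and k = sec φ, giving areal scale sec φ; true area = (apparent area) · cos φ.
True area of ice cap: 16000 × cos(66.5°) = 16000 × 0.3987 = 6380 km².
True area of lake: 390000 × cos(53.4°) = 390000 × 0.5962 = 232500 km².
Ratio = 6380 / 232500 ≈ 0.0274.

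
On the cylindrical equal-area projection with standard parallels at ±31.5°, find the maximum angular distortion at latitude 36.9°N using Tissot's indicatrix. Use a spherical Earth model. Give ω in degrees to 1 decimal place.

7.3°

For cylindrical equal-area with standard parallel φ₀, h = cos φ / cos φ₀ and k = cos φ₀ / cos φ, so h·k = 1.
At 36.9°: h = 0.9379, k = 1.066; principal scales a = 1.066, b = 0.9379.
sin(ω/2) = (a − b)/(a + b) = 0.1283/2.004 = 0.06403, so ω = 2 arcsin(0.06403) ≈ 7.3°.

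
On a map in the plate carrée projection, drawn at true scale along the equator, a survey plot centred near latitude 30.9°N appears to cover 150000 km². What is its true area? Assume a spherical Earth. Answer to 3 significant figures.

For the equirectangular projection with φ₀ = 0 (plate carrée), h = 1 along meridians and k = sec φ along parallels.
Areal scale = h·k = 1 × sec φ; at 30.9°, h = 1.000, k = 1.165, so h·k = 1.165.
True area = apparent / (areal scale) = 150000 / 1.165 ≈ 129000 km².

129000 km²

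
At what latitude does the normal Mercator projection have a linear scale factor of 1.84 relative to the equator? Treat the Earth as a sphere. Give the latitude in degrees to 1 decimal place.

57.1°

Mercator scale is k = sec φ = 1/cos φ.
1/cos φ = 1.84  ⇒  cos φ = 0.5435  ⇒  φ = arccos(0.5435) ≈ 57.1°.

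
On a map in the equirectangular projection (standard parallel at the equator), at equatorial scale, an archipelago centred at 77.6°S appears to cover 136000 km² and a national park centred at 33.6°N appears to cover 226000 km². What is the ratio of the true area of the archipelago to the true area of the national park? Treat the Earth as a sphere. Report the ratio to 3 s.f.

0.155

On the plate carrée, areal scale = h·k = 1 × sec φ, so true area = apparent × cos φ.
True area of archipelago: 136000 × cos(77.6°) = 136000 × 0.2147 = 29200 km².
True area of national park: 226000 × cos(33.6°) = 226000 × 0.8329 = 188200 km².
Ratio = 29200 / 188200 ≈ 0.155.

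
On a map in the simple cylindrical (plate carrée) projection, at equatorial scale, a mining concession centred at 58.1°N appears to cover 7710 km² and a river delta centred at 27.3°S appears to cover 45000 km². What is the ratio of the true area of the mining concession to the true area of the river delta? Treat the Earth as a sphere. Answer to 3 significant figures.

Plate carrée has h = 1 and k = sec φ, giving areal scale sec φ; true area = (apparent area) · cos φ.
True area of mining concession: 7710 × cos(58.1°) = 7710 × 0.5284 = 4074 km².
True area of river delta: 45000 × cos(27.3°) = 45000 × 0.8886 = 39990 km².
Ratio = 4074 / 39990 ≈ 0.102.

0.102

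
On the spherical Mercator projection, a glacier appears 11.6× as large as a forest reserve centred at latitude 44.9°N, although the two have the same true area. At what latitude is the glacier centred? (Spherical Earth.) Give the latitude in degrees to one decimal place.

78.0°

For equal true areas on Mercator, apparent areas scale as sec²φ, so the ratio is cos²φ₂ / cos²φ₁.
cos²φ₂ / cos²φ₁ = 11.6  ⇒  cos φ₁ = cos 44.9° / √11.6 = 0.7083/3.406 = 0.2080.
φ₁ = arccos(0.2080) ≈ 78.0°.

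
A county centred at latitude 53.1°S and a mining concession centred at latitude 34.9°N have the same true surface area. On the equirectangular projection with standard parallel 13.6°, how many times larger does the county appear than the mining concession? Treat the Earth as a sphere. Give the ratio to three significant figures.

1.37

The equidistant cylindrical projection with φ₀ = 13.6° has h = 1 (meridians true) and k = cos φ₀ / cos φ along parallels.
Areal scale at 53.1°: h·k = 1.000 × 1.619 = 1.619.
Areal scale at 34.9°: h·k = 1.000 × 1.185 = 1.185.
Ratio = 1.619/1.185 ≈ 1.37.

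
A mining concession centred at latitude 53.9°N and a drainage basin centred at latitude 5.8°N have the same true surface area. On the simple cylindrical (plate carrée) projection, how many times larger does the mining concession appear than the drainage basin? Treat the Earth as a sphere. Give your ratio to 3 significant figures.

1.69

In the plate carrée (x = Rλ, y = Rφ), meridians are true-scale (h = 1) and parallels are stretched by k = sec φ.
Areal scale at 53.9°: h·k = 1.000 × 1.697 = 1.697.
Areal scale at 5.8°: h·k = 1.000 × 1.005 = 1.005.
Ratio = 1.697/1.005 ≈ 1.69.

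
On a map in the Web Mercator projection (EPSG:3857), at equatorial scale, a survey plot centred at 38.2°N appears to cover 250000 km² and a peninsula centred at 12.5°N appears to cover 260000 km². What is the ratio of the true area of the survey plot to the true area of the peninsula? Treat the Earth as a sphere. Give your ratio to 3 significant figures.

0.623

On Mercator the areal scale is sec²φ, so true area = apparent × cos²φ.
True area of survey plot: 250000 × cos²(38.2°) = 250000 × 0.6176 = 154400 km².
True area of peninsula: 260000 × cos²(12.5°) = 260000 × 0.9532 = 247800 km².
Ratio = 154400 / 247800 ≈ 0.623.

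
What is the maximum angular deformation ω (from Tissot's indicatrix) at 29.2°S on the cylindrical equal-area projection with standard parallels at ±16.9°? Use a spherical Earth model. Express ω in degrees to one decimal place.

10.5°

For cylindrical equal-area with standard parallel φ₀, h = cos φ / cos φ₀ and k = cos φ₀ / cos φ, so h·k = 1.
At 29.2°: h = 0.9123, k = 1.096; principal scales a = 1.096, b = 0.9123.
sin(ω/2) = (a − b)/(a + b) = 0.1838/2.008 = 0.09151, so ω = 2 arcsin(0.09151) ≈ 10.5°.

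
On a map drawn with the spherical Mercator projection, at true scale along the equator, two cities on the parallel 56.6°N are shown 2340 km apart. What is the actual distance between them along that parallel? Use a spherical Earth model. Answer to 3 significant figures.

For Mercator, h = k = sec φ (a conformal cylindrical projection has a single point scale, 1/cos φ).
Along the parallel at 56.6°, map distances are exaggerated by k = sec 56.6° = 1.817.
True distance = 2340 / 1.817 = 2340 × cos 56.6° ≈ 1290 km.

1290 km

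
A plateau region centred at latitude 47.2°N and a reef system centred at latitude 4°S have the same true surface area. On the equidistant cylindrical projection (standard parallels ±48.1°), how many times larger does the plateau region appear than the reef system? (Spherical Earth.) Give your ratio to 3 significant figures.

The equidistant cylindrical projection with φ₀ = 48.1° has h = 1 (meridians true) and k = cos φ₀ / cos φ along parallels.
Areal scale at 47.2°: h·k = 1.000 × 0.9829 = 0.9829.
Areal scale at 4°: h·k = 1.000 × 0.6695 = 0.6695.
Ratio = 0.9829/0.6695 ≈ 1.47.

1.47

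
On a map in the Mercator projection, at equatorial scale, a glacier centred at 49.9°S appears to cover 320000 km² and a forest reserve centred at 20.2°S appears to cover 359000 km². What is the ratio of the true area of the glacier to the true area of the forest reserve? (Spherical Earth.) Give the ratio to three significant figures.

Mercator's areal exaggeration is sec²φ; hence true area = (apparent area) · cos²φ.
True area of glacier: 320000 × cos²(49.9°) = 320000 × 0.4149 = 132800 km².
True area of forest reserve: 359000 × cos²(20.2°) = 359000 × 0.8808 = 316200 km².
Ratio = 132800 / 316200 ≈ 0.420.

0.420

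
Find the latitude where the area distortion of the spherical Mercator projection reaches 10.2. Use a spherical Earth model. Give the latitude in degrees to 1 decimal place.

71.8°

Mercator areal scale is sec²φ.
sec²φ = 10.2  ⇒  cos²φ = 0.09804  ⇒  cos φ = 0.3131.
φ = arccos(0.3131) ≈ 71.8°.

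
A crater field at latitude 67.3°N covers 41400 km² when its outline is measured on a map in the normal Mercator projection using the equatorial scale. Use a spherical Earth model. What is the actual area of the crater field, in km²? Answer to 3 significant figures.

6170 km²

The Mercator projection is conformal; its linear scale factor is the same in every direction and equals sec φ = 1/cos φ.
Areal scale = k² = sec²φ = 1/cos²(67.3°) = 1/0.3859² = 6.715.
True area = apparent / (areal scale) = 41400 / 6.715 ≈ 6170 km².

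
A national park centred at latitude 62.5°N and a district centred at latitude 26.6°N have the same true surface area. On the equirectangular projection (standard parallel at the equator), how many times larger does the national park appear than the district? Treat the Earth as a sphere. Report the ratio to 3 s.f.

Plate carrée maps x = Rλ, y = Rφ. The meridian scale is h = 1 and the parallel scale is k = 1/cos φ = sec φ.
Areal scale at 62.5°: h·k = 1.000 × 2.166 = 2.166.
Areal scale at 26.6°: h·k = 1.000 × 1.118 = 1.118.
Ratio = 2.166/1.118 ≈ 1.94.

1.94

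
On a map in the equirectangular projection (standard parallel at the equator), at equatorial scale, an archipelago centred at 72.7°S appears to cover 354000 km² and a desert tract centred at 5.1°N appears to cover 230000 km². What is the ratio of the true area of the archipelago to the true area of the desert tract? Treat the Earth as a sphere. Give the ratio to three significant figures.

Plate carrée has h = 1 and k = sec φ, giving areal scale sec φ; true area = (apparent area) · cos φ.
True area of archipelago: 354000 × cos(72.7°) = 354000 × 0.2974 = 105300 km².
True area of desert tract: 230000 × cos(5.1°) = 230000 × 0.9960 = 229100 km².
Ratio = 105300 / 229100 ≈ 0.460.

0.460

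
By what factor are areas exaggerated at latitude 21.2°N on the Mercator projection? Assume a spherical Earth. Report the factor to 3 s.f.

1.15

The Mercator projection is conformal; its linear scale factor is the same in every direction and equals sec φ = 1/cos φ.
Areal scale = k² = sec²φ = 1/cos²(21.2°) = 1/0.9323² = 1.150.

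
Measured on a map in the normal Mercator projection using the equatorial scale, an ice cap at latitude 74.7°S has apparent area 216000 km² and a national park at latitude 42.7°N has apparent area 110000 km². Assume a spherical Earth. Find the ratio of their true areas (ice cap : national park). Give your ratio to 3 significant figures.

On Mercator the areal scale is sec²φ, so true area = apparent × cos²φ.
True area of ice cap: 216000 × cos²(74.7°) = 216000 × 0.06963 = 15040 km².
True area of national park: 110000 × cos²(42.7°) = 110000 × 0.5401 = 59410 km².
Ratio = 15040 / 59410 ≈ 0.253.

0.253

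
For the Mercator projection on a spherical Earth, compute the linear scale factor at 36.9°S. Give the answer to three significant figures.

For Mercator, h = k = sec φ (a conformal cylindrical projection has a single point scale, 1/cos φ).
k = 1/cos 36.9° = 1/0.7997 = 1.250.

1.25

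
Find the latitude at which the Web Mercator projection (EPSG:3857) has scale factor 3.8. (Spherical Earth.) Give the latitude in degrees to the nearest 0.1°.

74.7°

Mercator scale is k = sec φ = 1/cos φ.
1/cos φ = 3.8  ⇒  cos φ = 0.2632  ⇒  φ = arccos(0.2632) ≈ 74.7°.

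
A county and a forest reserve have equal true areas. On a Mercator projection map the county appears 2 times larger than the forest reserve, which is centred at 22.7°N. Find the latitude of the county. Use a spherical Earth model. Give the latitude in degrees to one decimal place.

49.3°

On Mercator, (apparent₁)/(apparent₂) = sec²φ₁ / sec²φ₂ when true areas are equal.
cos²φ₂ / cos²φ₁ = 2  ⇒  cos φ₁ = cos 22.7° / √2 = 0.9225/1.414 = 0.6523.
φ₁ = arccos(0.6523) ≈ 49.3°.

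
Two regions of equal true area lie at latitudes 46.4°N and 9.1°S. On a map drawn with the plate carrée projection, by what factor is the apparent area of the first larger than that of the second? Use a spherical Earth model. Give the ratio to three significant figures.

For the equirectangular projection with φ₀ = 0 (plate carrée), h = 1 along meridians and k = sec φ along parallels.
Areal scale at 46.4°: h·k = 1.000 × 1.450 = 1.450.
Areal scale at 9.1°: h·k = 1.000 × 1.013 = 1.013.
Ratio = 1.450/1.013 ≈ 1.43.

1.43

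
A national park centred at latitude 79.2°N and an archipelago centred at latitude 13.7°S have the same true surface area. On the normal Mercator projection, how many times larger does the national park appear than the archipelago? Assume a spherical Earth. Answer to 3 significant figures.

On Mercator, area is exaggerated by sec²φ = 1/cos²φ.
At 79.2°: sec²(79.2°) = 1/0.1874² = 28.48.
At 13.7°: sec²(13.7°) = 1/0.9715² = 1.059.
Ratio = 28.48/1.059 = cos²(13.7°)/cos²(79.2°) ≈ 26.9.

26.9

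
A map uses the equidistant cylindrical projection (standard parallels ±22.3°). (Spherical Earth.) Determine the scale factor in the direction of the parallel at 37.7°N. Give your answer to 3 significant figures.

With standard parallel φ₀ = 22.3°, the equirectangular projection gives x = Rλ cos φ₀, y = Rφ, so h = 1 and k = cos 22.3° / cos φ.
k = cos 22.3° / cos 37.7° = 0.9252/0.7912 = 1.169.

1.17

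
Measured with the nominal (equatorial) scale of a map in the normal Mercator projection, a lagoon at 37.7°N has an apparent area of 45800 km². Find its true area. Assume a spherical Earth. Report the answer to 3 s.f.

28700 km²

For Mercator, h = k = sec φ (a conformal cylindrical projection has a single point scale, 1/cos φ).
Areal scale = k² = sec²φ = 1/cos²(37.7°) = 1/0.7912² = 1.597.
True area = apparent / (areal scale) = 45800 / 1.597 ≈ 28700 km².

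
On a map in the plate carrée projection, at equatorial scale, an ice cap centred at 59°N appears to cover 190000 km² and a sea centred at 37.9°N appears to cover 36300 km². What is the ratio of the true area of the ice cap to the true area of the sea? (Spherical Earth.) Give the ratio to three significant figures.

3.42

On the plate carrée, areal scale = h·k = 1 × sec φ, so true area = apparent × cos φ.
True area of ice cap: 190000 × cos(59°) = 190000 × 0.5150 = 97860 km².
True area of sea: 36300 × cos(37.9°) = 36300 × 0.7891 = 28640 km².
Ratio = 97860 / 28640 ≈ 3.42.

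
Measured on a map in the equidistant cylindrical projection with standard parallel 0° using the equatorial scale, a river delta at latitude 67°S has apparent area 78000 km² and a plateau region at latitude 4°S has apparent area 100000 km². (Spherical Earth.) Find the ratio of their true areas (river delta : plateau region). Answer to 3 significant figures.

0.306

On the plate carrée, areal scale = h·k = 1 × sec φ, so true area = apparent × cos φ.
True area of river delta: 78000 × cos(67°) = 78000 × 0.3907 = 30480 km².
True area of plateau region: 100000 × cos(4°) = 100000 × 0.9976 = 99760 km².
Ratio = 30480 / 99760 ≈ 0.306.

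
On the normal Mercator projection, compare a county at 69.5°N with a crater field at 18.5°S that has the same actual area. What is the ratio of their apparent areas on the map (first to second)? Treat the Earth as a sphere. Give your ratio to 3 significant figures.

Mercator is conformal with k = sec φ, so areal scale = k² = sec²φ.
At 69.5°: sec²(69.5°) = 1/0.3502² = 8.154.
At 18.5°: sec²(18.5°) = 1/0.9483² = 1.112.
Ratio = 8.154/1.112 = cos²(18.5°)/cos²(69.5°) ≈ 7.33.

7.33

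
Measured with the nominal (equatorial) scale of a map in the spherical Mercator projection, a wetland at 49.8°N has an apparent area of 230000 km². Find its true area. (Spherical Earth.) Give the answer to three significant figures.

95800 km²

Mercator is conformal, so the point scale is isotropic: h = k = sec φ = 1/cos φ.
Areal scale = k² = sec²φ = 1/cos²(49.8°) = 1/0.6455² = 2.400.
True area = apparent / (areal scale) = 230000 / 2.400 ≈ 95800 km².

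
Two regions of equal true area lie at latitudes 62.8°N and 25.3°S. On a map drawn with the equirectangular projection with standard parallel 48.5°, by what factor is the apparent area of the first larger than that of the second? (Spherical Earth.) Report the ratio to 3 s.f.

1.98

The equidistant cylindrical projection with φ₀ = 48.5° has h = 1 (meridians true) and k = cos φ₀ / cos φ along parallels.
Areal scale at 62.8°: h·k = 1.000 × 1.450 = 1.450.
Areal scale at 25.3°: h·k = 1.000 × 0.7329 = 0.7329.
Ratio = 1.450/0.7329 ≈ 1.98.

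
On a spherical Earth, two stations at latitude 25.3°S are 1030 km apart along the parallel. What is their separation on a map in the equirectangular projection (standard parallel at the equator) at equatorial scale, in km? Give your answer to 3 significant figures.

In the plate carrée (x = Rλ, y = Rφ), meridians are true-scale (h = 1) and parallels are stretched by k = sec φ.
Along the parallel, k = sec 25.3° = 1/0.9041 = 1.106.
Map distance = 1030 × 1.106 ≈ 1140 km.

1140 km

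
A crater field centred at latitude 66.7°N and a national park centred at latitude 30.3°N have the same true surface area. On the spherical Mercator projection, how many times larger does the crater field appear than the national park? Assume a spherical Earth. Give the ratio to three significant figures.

On Mercator, area is exaggerated by sec²φ = 1/cos²φ.
At 66.7°: sec²(66.7°) = 1/0.3955² = 6.392.
At 30.3°: sec²(30.3°) = 1/0.8634² = 1.341.
Ratio = 6.392/1.341 = cos²(30.3°)/cos²(66.7°) ≈ 4.76.

4.76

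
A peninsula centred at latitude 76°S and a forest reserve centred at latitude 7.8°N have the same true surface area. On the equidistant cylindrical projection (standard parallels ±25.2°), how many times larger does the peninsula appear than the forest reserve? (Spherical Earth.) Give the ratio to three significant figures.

In the equirectangular projection with standard parallel φ₀ = 25.2° (x = Rλ cos φ₀, y = Rφ), meridians are true-scale (h = 1) and the parallel scale is k = cos φ₀ / cos φ.
Areal scale at 76°: h·k = 1.000 × 3.740 = 3.740.
Areal scale at 7.8°: h·k = 1.000 × 0.9133 = 0.9133.
Ratio = 3.740/0.9133 ≈ 4.10.

4.10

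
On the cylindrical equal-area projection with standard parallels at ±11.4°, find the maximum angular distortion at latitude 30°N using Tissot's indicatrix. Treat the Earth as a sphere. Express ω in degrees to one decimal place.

14.2°

Cylindrical equal-area (φ₀ = 11.4°): h = cos φ / cos 11.4° along meridians, k = cos 11.4° / cos φ along parallels; h·k = 1.
At 30°: h = 0.8835, k = 1.132; principal scales a = 1.132, b = 0.8835.
sin(ω/2) = (a − b)/(a + b) = 0.2485/2.015 = 0.1233, so ω = 2 arcsin(0.1233) ≈ 14.2°.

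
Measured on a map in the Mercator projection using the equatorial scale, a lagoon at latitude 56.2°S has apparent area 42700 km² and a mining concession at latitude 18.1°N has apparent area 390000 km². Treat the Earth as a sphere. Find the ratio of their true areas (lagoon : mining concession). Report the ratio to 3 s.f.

0.0375

On Mercator the areal scale is sec²φ, so true area = apparent × cos²φ.
True area of lagoon: 42700 × cos²(56.2°) = 42700 × 0.3095 = 13210 km².
True area of mining concession: 390000 × cos²(18.1°) = 390000 × 0.9035 = 352400 km².
Ratio = 13210 / 352400 ≈ 0.0375.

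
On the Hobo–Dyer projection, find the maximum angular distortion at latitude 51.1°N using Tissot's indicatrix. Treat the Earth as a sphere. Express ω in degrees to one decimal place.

26.5°

Hobo–Dyer is a cylindrical equal-area projection with standard parallels at ±37.5°. For cylindrical equal-area with standard parallel φ₀, h = cos φ / cos φ₀ and k = cos φ₀ / cos φ, so h·k = 1.
At 51.1°: h = 0.7915, k = 1.263; principal scales a = 1.263, b = 0.7915.
sin(ω/2) = (a − b)/(a + b) = 0.4718/2.055 = 0.2296, so ω = 2 arcsin(0.2296) ≈ 26.5°.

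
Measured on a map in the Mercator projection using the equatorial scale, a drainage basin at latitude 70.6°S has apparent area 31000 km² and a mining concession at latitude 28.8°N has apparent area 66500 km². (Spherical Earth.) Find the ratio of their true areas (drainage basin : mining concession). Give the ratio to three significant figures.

0.0670

On Mercator the areal scale is sec²φ, so true area = apparent × cos²φ.
True area of drainage basin: 31000 × cos²(70.6°) = 31000 × 0.1103 = 3420 km².
True area of mining concession: 66500 × cos²(28.8°) = 66500 × 0.7679 = 51070 km².
Ratio = 3420 / 51070 ≈ 0.0670.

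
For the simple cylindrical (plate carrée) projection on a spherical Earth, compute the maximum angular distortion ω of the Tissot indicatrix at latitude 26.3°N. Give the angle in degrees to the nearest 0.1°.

In the plate carrée (x = Rλ, y = Rφ), meridians are true-scale (h = 1) and parallels are stretched by k = sec φ.
At 26.3°: h = 1.000, k = 1.115; principal scales a = 1.115, b = 1.000.
sin(ω/2) = (a − b)/(a + b) = 0.1155/2.115 = 0.05458, so ω = 2 arcsin(0.05458) ≈ 6.3°.

6.3°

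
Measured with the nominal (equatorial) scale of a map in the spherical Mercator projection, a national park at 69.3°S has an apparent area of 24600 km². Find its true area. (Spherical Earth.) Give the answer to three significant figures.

3070 km²

For Mercator, h = k = sec φ (a conformal cylindrical projection has a single point scale, 1/cos φ).
Areal scale = k² = sec²φ = 1/cos²(69.3°) = 1/0.3535² = 8.004.
True area = apparent / (areal scale) = 24600 / 8.004 ≈ 3070 km².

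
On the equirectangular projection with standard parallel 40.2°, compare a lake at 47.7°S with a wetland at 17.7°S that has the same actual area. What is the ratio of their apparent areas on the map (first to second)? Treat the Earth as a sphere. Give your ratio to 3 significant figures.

In the equirectangular projection with standard parallel φ₀ = 40.2° (x = Rλ cos φ₀, y = Rφ), meridians are true-scale (h = 1) and the parallel scale is k = cos φ₀ / cos φ.
Areal scale at 47.7°: h·k = 1.000 × 1.135 = 1.135.
Areal scale at 17.7°: h·k = 1.000 × 0.8017 = 0.8017.
Ratio = 1.135/0.8017 ≈ 1.42.

1.42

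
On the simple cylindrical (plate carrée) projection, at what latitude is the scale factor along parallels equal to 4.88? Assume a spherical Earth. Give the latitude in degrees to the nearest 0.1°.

Plate carrée: h = 1, k = sec φ along parallels.
sec φ = 4.88  ⇒  cos φ = 0.2049  ⇒  φ ≈ 78.2°.

78.2°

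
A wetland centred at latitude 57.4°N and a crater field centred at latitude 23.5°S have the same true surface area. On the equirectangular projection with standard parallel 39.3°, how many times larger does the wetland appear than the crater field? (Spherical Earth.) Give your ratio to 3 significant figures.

1.70

In the equirectangular projection with standard parallel φ₀ = 39.3° (x = Rλ cos φ₀, y = Rφ), meridians are true-scale (h = 1) and the parallel scale is k = cos φ₀ / cos φ.
Areal scale at 57.4°: h·k = 1.000 × 1.436 = 1.436.
Areal scale at 23.5°: h·k = 1.000 × 0.8438 = 0.8438.
Ratio = 1.436/0.8438 ≈ 1.70.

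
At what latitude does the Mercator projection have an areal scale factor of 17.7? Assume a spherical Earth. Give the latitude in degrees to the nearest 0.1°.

76.2°

Mercator areal scale is sec²φ.
sec²φ = 17.7  ⇒  cos²φ = 0.05650  ⇒  cos φ = 0.2377.
φ = arccos(0.2377) ≈ 76.2°.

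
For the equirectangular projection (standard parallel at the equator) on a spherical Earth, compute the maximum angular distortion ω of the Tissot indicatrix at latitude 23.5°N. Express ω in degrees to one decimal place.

5.0°

For the equirectangular projection with φ₀ = 0 (plate carrée), h = 1 along meridians and k = sec φ along parallels.
At 23.5°: h = 1.000, k = 1.090; principal scales a = 1.090, b = 1.000.
sin(ω/2) = (a − b)/(a + b) = 0.09044/2.090 = 0.04326, so ω = 2 arcsin(0.04326) ≈ 5.0°.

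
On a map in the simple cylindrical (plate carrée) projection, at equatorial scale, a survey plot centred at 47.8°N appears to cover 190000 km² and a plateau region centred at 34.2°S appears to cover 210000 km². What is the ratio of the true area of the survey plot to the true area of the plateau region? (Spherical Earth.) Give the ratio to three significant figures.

On the plate carrée, areal scale = h·k = 1 × sec φ, so true area = apparent × cos φ.
True area of survey plot: 190000 × cos(47.8°) = 190000 × 0.6717 = 127600 km².
True area of plateau region: 210000 × cos(34.2°) = 210000 × 0.8271 = 173700 km².
Ratio = 127600 / 173700 ≈ 0.735.

0.735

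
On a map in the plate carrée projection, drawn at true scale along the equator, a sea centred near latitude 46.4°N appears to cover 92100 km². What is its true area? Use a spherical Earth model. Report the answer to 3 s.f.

For the equirectangular projection with φ₀ = 0 (plate carrée), h = 1 along meridians and k = sec φ along parallels.
Areal scale = h·k = 1 × sec φ; at 46.4°, h = 1.000, k = 1.450, so h·k = 1.450.
True area = apparent / (areal scale) = 92100 / 1.450 ≈ 63500 km².

63500 km²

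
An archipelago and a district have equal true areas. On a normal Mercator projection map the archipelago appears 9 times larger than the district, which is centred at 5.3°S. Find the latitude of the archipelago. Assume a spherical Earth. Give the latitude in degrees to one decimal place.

70.6°

On Mercator, (apparent₁)/(apparent₂) = sec²φ₁ / sec²φ₂ when true areas are equal.
cos²φ₂ / cos²φ₁ = 9  ⇒  cos φ₁ = cos 5.3° / √9 = 0.9957/3.000 = 0.3319.
φ₁ = arccos(0.3319) ≈ 70.6°.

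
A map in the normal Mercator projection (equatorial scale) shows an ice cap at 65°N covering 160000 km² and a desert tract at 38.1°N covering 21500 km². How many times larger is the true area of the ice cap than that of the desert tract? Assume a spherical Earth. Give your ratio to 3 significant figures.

On Mercator the areal scale is sec²φ, so true area = apparent × cos²φ.
True area of ice cap: 160000 × cos²(65°) = 160000 × 0.1786 = 28580 km².
True area of desert tract: 21500 × cos²(38.1°) = 21500 × 0.6193 = 13310 km².
Ratio = 28580 / 13310 ≈ 2.15.

2.15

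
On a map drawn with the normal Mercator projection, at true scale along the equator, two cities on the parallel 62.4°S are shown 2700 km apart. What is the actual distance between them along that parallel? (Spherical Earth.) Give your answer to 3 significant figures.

1250 km

The Mercator projection is conformal; its linear scale factor is the same in every direction and equals sec φ = 1/cos φ.
Along the parallel at 62.4°, map distances are exaggerated by k = sec 62.4° = 2.158.
True distance = 2700 / 2.158 = 2700 × cos 62.4° ≈ 1250 km.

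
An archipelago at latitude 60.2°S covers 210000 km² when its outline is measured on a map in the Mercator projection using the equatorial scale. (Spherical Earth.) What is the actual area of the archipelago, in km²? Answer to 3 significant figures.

The Mercator projection is conformal; its linear scale factor is the same in every direction and equals sec φ = 1/cos φ.
Areal scale = k² = sec²φ = 1/cos²(60.2°) = 1/0.4970² = 4.049.
True area = apparent / (areal scale) = 210000 / 4.049 ≈ 51900 km².

51900 km²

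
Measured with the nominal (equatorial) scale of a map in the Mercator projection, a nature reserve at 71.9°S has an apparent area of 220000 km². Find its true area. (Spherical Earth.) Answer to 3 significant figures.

The Mercator projection is conformal; its linear scale factor is the same in every direction and equals sec φ = 1/cos φ.
Areal scale = k² = sec²φ = 1/cos²(71.9°) = 1/0.3107² = 10.36.
True area = apparent / (areal scale) = 220000 / 10.36 ≈ 21200 km².

21200 km²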